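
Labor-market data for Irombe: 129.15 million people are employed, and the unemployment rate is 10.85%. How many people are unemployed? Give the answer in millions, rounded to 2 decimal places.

About 15.72 million are unemployed.

Let U be the number unemployed. The labor force is E + U, and U/(E+U) = 0.1085.
So U = 0.1085 × 129.15 / (1 − 0.1085) = 14.0128 / 0.8915 ≈ 15.72 million.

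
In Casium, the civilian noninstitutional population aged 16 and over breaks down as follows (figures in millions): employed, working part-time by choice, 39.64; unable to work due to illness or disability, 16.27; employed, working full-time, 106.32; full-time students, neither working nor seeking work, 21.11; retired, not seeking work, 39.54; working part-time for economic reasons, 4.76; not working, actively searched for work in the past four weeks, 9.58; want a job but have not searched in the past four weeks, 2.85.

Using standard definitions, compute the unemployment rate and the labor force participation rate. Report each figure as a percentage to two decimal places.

Unemployment rate ≈ 5.98%; labor force participation rate ≈ 66.77%.

Employed = 39.64 + 106.32 + 4.76 = 150.72 million (anyone who worked, including part-time for economic reasons, counts as employed).
Unemployed = 9.58 million.
Labor force = 150.72 + 9.58 = 160.30 million.
Not in labor force = 16.27 + 21.11 + 39.54 + 2.85 = 79.77 million (those not working and not actively searching are outside the labor force — including those who want a job but have given up searching).
Civilian working-age population = 160.30 + 79.77 = 240.07 million.
Unemployment rate = 9.58 / 160.30 = 5.98%.
Labor force participation rate = 160.30 / 240.07 = 66.77%.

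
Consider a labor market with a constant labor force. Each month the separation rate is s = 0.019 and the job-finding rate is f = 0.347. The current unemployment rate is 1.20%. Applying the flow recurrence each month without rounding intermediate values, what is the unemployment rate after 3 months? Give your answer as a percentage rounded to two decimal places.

Unemployment rate after three months ≈ 4.17%.

With a fixed labor force, u_{t+1} = u_t + s·(1−u_t) − f·u_t = u_t·(1−s−f) + s.
Here 1−s−f = 0.634 and s = 0.019.
u_1 = 0.012000 × 0.634 + 0.019 = 0.026608.
u_2 = 0.026608 × 0.634 + 0.019 = 0.035869.
u_3 = 0.035869 × 0.634 + 0.019 = 0.041741.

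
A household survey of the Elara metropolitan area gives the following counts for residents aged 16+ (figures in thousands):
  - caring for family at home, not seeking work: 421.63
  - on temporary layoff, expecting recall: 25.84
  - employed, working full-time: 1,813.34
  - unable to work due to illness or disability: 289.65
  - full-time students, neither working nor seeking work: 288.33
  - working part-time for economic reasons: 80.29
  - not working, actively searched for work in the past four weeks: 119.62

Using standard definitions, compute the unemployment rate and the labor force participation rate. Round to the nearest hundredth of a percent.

Employed = 1,813.34 + 80.29 = 1,893.63 thousand (anyone who worked, including part-time for economic reasons, counts as employed).
Unemployed = 25.84 + 119.62 = 145.46 thousand (jobless and actively searching, or on temporary layoff).
Labor force = 1,893.63 + 145.46 = 2,039.09 thousand.
Not in labor force = 421.63 + 289.65 + 288.33 = 999.61 thousand (those not working and not actively searching are outside the labor force).
Civilian working-age population = 2,039.09 + 999.61 = 3,038.70 thousand.
Unemployment rate = 145.46 / 2,039.09 = 7.13%.
Labor force participation rate = 2,039.09 / 3,038.70 = 67.10%.

Unemployment rate ≈ 7.13%; labor force participation rate ≈ 67.10%.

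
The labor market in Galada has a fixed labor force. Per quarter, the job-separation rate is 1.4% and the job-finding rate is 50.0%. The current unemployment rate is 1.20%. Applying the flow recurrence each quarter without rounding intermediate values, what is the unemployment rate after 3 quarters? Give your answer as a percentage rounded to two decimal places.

Unemployment rate after three quarters ≈ 2.55%.

With a fixed labor force, u_{t+1} = u_t + s·(1−u_t) − f·u_t = u_t·(1−s−f) + s.
Here 1−s−f = 0.486 and s = 0.014.
u_1 = 0.012000 × 0.486 + 0.014 = 0.019832.
u_2 = 0.019832 × 0.486 + 0.014 = 0.023638.
u_3 = 0.023638 × 0.486 + 0.014 = 0.025488.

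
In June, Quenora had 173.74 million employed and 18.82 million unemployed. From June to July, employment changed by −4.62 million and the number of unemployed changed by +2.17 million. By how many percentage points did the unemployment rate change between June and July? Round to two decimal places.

June: labor force = 173.74 + 18.82 = 192.56; u = 18.82/192.56 = 9.77%.
July: labor force = 169.12 + 20.99 = 190.11; u = 20.99/190.11 = 11.04%.
Change = 11.04% − 9.77% = +1.27 pp.

The unemployment rate changed by +1.27 percentage points.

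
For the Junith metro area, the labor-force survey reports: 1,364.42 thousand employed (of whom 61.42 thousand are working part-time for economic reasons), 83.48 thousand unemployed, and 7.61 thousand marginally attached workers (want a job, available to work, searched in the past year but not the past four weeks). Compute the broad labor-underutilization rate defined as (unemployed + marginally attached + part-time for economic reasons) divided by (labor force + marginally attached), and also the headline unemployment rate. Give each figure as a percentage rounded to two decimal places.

Broad underutilization rate ≈ 10.48%; headline unemployment rate ≈ 5.77%.

Labor force = 1,364.42 + 83.48 = 1,447.90 thousand.
Numerator = 83.48 + 7.61 + 61.42 = 152.51 thousand.
Denominator = 1,447.90 + 7.61 = 1,455.51 thousand.
Broad rate = 152.51 / 1,455.51 = 10.48%.
Headline unemployment rate = 83.48 / 1,447.90 = 5.77%.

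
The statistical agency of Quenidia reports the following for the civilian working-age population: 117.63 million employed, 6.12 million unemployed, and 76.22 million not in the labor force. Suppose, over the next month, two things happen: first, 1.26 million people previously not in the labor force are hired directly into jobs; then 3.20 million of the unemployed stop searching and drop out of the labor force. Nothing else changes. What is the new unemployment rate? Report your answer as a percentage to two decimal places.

New unemployment rate ≈ 2.40%.

Initially, labor force = 117.63 + 6.12 = 123.75 million, so u = 6.12/123.75 = 4.95%.
After the first change, employed and labor force both rise by 1.26; unemployed unchanged → E = 118.89, U = 6.12, labor force = 125.01 million.
After the second change, unemployed and labor force both fall by 3.20 → E = 118.89, U = 2.92, labor force = 121.81 million.
New unemployment rate = 2.92 / 121.81 = 2.40%.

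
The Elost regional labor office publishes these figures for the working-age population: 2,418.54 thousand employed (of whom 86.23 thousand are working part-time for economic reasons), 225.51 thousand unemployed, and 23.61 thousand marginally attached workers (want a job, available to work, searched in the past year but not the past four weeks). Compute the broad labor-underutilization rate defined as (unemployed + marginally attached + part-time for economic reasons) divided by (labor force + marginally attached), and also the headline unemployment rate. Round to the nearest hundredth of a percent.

Broad underutilization rate ≈ 12.57%; headline unemployment rate ≈ 8.53%.

Labor force = 2,418.54 + 225.51 = 2,644.05 thousand.
Numerator = 225.51 + 23.61 + 86.23 = 335.35 thousand.
Denominator = 2,644.05 + 23.61 = 2,667.66 thousand.
Broad rate = 335.35 / 2,667.66 = 12.57%.
Headline unemployment rate = 225.51 / 2,644.05 = 8.53%.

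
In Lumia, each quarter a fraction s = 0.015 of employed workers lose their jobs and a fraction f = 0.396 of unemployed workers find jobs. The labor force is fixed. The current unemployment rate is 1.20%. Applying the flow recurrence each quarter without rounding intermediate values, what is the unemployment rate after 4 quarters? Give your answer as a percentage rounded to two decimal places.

With a fixed labor force, u_{t+1} = u_t + s·(1−u_t) − f·u_t = u_t·(1−s−f) + s.
Here 1−s−f = 0.589 and s = 0.015.
u_1 = 0.012000 × 0.589 + 0.015 = 0.022068.
u_2 = 0.022068 × 0.589 + 0.015 = 0.027998.
u_3 = 0.027998 × 0.589 + 0.015 = 0.031491.
u_4 = 0.031491 × 0.589 + 0.015 = 0.033548.

Unemployment rate after four quarters ≈ 3.35%.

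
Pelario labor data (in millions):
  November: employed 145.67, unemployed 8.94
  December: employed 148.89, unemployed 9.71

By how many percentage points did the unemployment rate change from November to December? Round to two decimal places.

November: labor force = 145.67 + 8.94 = 154.61; u = 8.94/154.61 = 5.78%.
December: labor force = 148.89 + 9.71 = 158.60; u = 9.71/158.60 = 6.12%.
Change = 6.12% − 5.78% = +0.34 pp.

The unemployment rate changed by +0.34 percentage points.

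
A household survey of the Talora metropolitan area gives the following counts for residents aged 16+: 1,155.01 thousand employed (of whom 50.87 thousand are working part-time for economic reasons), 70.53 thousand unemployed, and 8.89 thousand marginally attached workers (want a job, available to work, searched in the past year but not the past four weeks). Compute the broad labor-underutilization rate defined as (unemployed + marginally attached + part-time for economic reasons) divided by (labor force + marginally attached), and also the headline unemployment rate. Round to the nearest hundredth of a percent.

Broad underutilization rate ≈ 10.55%; headline unemployment rate ≈ 5.76%.

Labor force = 1,155.01 + 70.53 = 1,225.54 thousand.
Numerator = 70.53 + 8.89 + 50.87 = 130.29 thousand.
Denominator = 1,225.54 + 8.89 = 1,234.43 thousand.
Broad rate = 130.29 / 1,234.43 = 10.55%.
Headline unemployment rate = 70.53 / 1,225.54 = 5.76%.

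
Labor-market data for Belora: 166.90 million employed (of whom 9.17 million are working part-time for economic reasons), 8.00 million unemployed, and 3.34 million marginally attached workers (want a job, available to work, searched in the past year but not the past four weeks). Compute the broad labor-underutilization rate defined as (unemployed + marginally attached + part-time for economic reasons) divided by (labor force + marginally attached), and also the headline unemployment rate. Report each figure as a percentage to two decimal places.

Labor force = 166.90 + 8.00 = 174.90 million.
Numerator = 8.00 + 3.34 + 9.17 = 20.51 million.
Denominator = 174.90 + 3.34 = 178.24 million.
Broad rate = 20.51 / 178.24 = 11.51%.
Headline unemployment rate = 8.00 / 174.90 = 4.57%.

Broad underutilization rate ≈ 11.51%; headline unemployment rate ≈ 4.57%.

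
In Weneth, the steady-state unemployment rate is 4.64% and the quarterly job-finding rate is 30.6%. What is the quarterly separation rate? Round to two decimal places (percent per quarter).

Separation rate ≈ 1.49% per quarter.

From u* = s/(s+f): s = u·f/(1−u).
s = 0.0464 × 30.6 / (1 − 0.0464) = 1.4198 / 0.9536 ≈ 1.49% per quarter.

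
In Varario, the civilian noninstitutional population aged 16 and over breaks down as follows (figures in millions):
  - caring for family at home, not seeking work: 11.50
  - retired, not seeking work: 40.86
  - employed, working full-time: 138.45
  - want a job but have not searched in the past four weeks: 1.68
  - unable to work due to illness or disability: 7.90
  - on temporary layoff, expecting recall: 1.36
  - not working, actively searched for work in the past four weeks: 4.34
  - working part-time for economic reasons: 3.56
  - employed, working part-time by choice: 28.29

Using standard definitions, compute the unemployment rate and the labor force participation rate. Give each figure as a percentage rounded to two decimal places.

Employed = 138.45 + 3.56 + 28.29 = 170.30 million (anyone who worked, including part-time for economic reasons, counts as employed).
Unemployed = 1.36 + 4.34 = 5.70 million (jobless and actively searching, or on temporary layoff).
Labor force = 170.30 + 5.70 = 176.00 million.
Not in labor force = 11.50 + 40.86 + 1.68 + 7.90 = 61.94 million (those not working and not actively searching are outside the labor force — including those who want a job but have given up searching).
Civilian working-age population = 176.00 + 61.94 = 237.94 million.
Unemployment rate = 5.70 / 176.00 = 3.24%.
Labor force participation rate = 176.00 / 237.94 = 73.97%.

Unemployment rate ≈ 3.24%; labor force participation rate ≈ 73.97%.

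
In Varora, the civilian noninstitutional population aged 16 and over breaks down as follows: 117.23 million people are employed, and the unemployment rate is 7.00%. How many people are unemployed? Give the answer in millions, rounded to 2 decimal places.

About 8.82 million are unemployed.

Let U be the number unemployed. The labor force is E + U, and U/(E+U) = 0.0700.
So U = 0.0700 × 117.23 / (1 − 0.0700) = 8.2061 / 0.9300 ≈ 8.82 million.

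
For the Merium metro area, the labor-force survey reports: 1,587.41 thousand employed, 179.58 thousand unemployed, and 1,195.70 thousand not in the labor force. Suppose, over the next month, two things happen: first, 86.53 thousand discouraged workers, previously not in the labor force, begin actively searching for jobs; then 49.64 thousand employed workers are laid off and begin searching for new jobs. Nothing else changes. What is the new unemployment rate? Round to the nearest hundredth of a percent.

New unemployment rate ≈ 17.04%.

Initially, labor force = 1,587.41 + 179.58 = 1,766.99 thousand, so u = 179.58/1,766.99 = 10.16%.
After the first change, unemployed and labor force both rise by 86.53 → E = 1,587.41, U = 266.11, labor force = 1,853.52 thousand.
After the second change, employed falls and unemployed rises by 49.64; labor force unchanged → E = 1,537.77, U = 315.75, labor force = 1,853.52 thousand.
New unemployment rate = 315.75 / 1,853.52 = 17.04%.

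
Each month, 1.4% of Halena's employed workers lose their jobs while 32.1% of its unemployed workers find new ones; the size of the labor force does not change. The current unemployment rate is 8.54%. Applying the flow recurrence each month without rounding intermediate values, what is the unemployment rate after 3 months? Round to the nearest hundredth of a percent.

With a fixed labor force, u_{t+1} = u_t + s·(1−u_t) − f·u_t = u_t·(1−s−f) + s.
Here 1−s−f = 0.665 and s = 0.014.
u_1 = 0.085400 × 0.665 + 0.014 = 0.070791.
u_2 = 0.070791 × 0.665 + 0.014 = 0.061076.
u_3 = 0.061076 × 0.665 + 0.014 = 0.054616.

Unemployment rate after three months ≈ 5.46%.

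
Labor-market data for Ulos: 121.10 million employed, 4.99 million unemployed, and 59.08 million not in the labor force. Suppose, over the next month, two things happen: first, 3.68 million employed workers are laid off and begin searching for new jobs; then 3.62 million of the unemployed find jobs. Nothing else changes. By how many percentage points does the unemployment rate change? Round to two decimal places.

The unemployment rate changes by +0.05 percentage points.

Initially, labor force = 121.10 + 4.99 = 126.09 million, so u = 4.99/126.09 = 3.96%.
After the first change, employed falls and unemployed rises by 3.68; labor force unchanged → E = 117.42, U = 8.67, labor force = 126.09 million.
After the second change, unemployed falls and employed rises by 3.62; labor force unchanged → E = 121.04, U = 5.05, labor force = 126.09 million.
New unemployment rate = 5.05 / 126.09 = 4.01%.
Change = 4.01% − 3.96% = +0.05 percentage points.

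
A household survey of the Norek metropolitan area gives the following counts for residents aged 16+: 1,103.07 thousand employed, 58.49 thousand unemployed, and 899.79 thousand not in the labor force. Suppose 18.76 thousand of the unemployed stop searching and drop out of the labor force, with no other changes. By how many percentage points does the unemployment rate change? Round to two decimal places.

Initially, labor force = 1,103.07 + 58.49 = 1,161.56 thousand, so u = 58.49/1,161.56 = 5.04%.
After the change, unemployed and labor force both fall by 18.76 → E = 1,103.07, U = 39.73, labor force = 1,142.80 thousand.
New unemployment rate = 39.73 / 1,142.80 = 3.48%.
Change = 3.48% − 5.04% = −1.56 percentage points.

The unemployment rate changes by −1.56 percentage points.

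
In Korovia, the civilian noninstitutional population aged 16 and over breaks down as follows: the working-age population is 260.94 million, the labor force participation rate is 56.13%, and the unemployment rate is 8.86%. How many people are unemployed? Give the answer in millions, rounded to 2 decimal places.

About 12.98 million are unemployed.

Labor force = 0.5613 × 260.94 = 146.47 million.
Unemployed = 0.0886 × 146.47 ≈ 12.98 million.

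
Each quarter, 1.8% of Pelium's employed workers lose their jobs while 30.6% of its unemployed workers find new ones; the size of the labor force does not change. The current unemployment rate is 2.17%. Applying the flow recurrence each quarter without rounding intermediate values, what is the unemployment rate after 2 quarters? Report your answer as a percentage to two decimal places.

Unemployment rate after two quarters ≈ 4.01%.

With a fixed labor force, u_{t+1} = u_t + s·(1−u_t) − f·u_t = u_t·(1−s−f) + s.
Here 1−s−f = 0.676 and s = 0.018.
u_1 = 0.021700 × 0.676 + 0.018 = 0.032669.
u_2 = 0.032669 × 0.676 + 0.018 = 0.040084.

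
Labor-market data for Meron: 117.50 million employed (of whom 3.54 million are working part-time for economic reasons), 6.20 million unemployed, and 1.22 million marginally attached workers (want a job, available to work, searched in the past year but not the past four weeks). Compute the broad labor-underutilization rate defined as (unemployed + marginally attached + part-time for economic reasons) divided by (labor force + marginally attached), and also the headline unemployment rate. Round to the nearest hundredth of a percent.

Labor force = 117.50 + 6.20 = 123.70 million.
Numerator = 6.20 + 1.22 + 3.54 = 10.96 million.
Denominator = 123.70 + 1.22 = 124.92 million.
Broad rate = 10.96 / 124.92 = 8.77%.
Headline unemployment rate = 6.20 / 123.70 = 5.01%.

Broad underutilization rate ≈ 8.77%; headline unemployment rate ≈ 5.01%.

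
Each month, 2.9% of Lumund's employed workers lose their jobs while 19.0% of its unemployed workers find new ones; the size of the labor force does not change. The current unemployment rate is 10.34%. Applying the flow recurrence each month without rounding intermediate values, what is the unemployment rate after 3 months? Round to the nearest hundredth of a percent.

With a fixed labor force, u_{t+1} = u_t + s·(1−u_t) − f·u_t = u_t·(1−s−f) + s.
Here 1−s−f = 0.781 and s = 0.029.
u_1 = 0.103400 × 0.781 + 0.029 = 0.109755.
u_2 = 0.109755 × 0.781 + 0.029 = 0.114719.
u_3 = 0.114719 × 0.781 + 0.029 = 0.118596.

Unemployment rate after three months ≈ 11.86%.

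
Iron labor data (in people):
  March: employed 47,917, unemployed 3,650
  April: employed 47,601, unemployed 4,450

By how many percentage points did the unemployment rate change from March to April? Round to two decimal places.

The unemployment rate changed by +1.47 percentage points.

March: labor force = 47,917 + 3,650 = 51,567; u = 3,650/51,567 = 7.08%.
April: labor force = 47,601 + 4,450 = 52,051; u = 4,450/52,051 = 8.55%.
Change = 8.55% − 7.08% = +1.47 pp.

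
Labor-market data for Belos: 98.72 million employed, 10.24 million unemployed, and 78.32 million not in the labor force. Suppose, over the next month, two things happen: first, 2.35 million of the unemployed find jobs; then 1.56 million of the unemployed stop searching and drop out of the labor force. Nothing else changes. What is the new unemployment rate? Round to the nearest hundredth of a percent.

New unemployment rate ≈ 5.89%.

Initially, labor force = 98.72 + 10.24 = 108.96 million, so u = 10.24/108.96 = 9.40%.
After the first change, unemployed falls and employed rises by 2.35; labor force unchanged → E = 101.07, U = 7.89, labor force = 108.96 million.
After the second change, unemployed and labor force both fall by 1.56 → E = 101.07, U = 6.33, labor force = 107.40 million.
New unemployment rate = 6.33 / 107.40 = 5.89%.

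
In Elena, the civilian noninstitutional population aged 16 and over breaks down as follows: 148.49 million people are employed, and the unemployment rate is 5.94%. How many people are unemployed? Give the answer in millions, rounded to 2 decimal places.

About 9.38 million are unemployed.

Let U be the number unemployed. The labor force is E + U, and U/(E+U) = 0.0594.
So U = 0.0594 × 148.49 / (1 − 0.0594) = 8.8203 / 0.9406 ≈ 9.38 million.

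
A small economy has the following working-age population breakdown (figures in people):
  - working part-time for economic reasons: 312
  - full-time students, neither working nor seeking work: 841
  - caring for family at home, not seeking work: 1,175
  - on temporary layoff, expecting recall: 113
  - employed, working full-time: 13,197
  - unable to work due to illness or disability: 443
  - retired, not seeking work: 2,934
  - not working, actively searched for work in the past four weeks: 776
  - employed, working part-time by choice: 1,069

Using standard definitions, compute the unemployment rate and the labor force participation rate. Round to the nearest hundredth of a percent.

Employed = 312 + 13,197 + 1,069 = 14,578 (anyone who worked, including part-time for economic reasons, counts as employed).
Unemployed = 113 + 776 = 889 (jobless and actively searching, or on temporary layoff).
Labor force = 14,578 + 889 = 15,467.
Not in labor force = 841 + 1,175 + 443 + 2,934 = 5,393 (those not working and not actively searching are outside the labor force).
Civilian working-age population = 15,467 + 5,393 = 20,860.
Unemployment rate = 889 / 15,467 = 5.75%.
Labor force participation rate = 15,467 / 20,860 = 74.15%.

Unemployment rate ≈ 5.75%; labor force participation rate ≈ 74.15%.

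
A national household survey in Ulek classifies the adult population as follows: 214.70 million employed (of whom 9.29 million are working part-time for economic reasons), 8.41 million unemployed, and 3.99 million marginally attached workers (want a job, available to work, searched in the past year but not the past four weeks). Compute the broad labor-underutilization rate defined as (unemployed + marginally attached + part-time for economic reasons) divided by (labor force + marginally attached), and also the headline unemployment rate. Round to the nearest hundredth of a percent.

Labor force = 214.70 + 8.41 = 223.11 million.
Numerator = 8.41 + 3.99 + 9.29 = 21.69 million.
Denominator = 223.11 + 3.99 = 227.10 million.
Broad rate = 21.69 / 227.10 = 9.55%.
Headline unemployment rate = 8.41 / 223.11 = 3.77%.

Broad underutilization rate ≈ 9.55%; headline unemployment rate ≈ 3.77%.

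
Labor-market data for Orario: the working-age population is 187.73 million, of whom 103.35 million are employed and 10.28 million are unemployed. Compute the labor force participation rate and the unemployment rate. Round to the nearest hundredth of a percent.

Labor force = employed + unemployed = 103.35 + 10.28 = 113.63 million.
Unemployment rate = 10.28 / 113.63 = 9.05%.
Labor force participation rate = 113.63 / 187.73 = 60.53%.

Labor force participation rate ≈ 60.53%; unemployment rate ≈ 9.05%.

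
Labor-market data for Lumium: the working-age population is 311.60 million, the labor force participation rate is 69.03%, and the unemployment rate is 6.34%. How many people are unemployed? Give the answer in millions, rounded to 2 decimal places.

Labor force = 0.6903 × 311.60 = 215.10 million.
Unemployed = 0.0634 × 215.10 ≈ 13.64 million.

About 13.64 million are unemployed.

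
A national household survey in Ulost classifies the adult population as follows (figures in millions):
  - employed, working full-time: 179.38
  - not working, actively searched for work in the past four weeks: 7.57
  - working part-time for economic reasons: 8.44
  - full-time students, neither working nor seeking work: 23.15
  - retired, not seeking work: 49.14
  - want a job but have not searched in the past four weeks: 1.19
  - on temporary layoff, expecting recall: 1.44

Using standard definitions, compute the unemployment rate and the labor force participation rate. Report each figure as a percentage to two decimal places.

Employed = 179.38 + 8.44 = 187.82 million (anyone who worked, including part-time for economic reasons, counts as employed).
Unemployed = 7.57 + 1.44 = 9.01 million (jobless and actively searching, or on temporary layoff).
Labor force = 187.82 + 9.01 = 196.83 million.
Not in labor force = 23.15 + 49.14 + 1.19 = 73.48 million (those not working and not actively searching are outside the labor force — including those who want a job but have given up searching).
Civilian working-age population = 196.83 + 73.48 = 270.31 million.
Unemployment rate = 9.01 / 196.83 = 4.58%.
Labor force participation rate = 196.83 / 270.31 = 72.82%.

Unemployment rate ≈ 4.58%; labor force participation rate ≈ 72.82%.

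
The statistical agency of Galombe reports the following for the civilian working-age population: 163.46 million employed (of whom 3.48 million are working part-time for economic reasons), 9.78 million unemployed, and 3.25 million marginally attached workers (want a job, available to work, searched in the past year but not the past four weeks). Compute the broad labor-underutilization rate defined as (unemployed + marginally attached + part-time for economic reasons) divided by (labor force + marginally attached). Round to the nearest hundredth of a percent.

Broad underutilization rate ≈ 9.35%.

Labor force = 163.46 + 9.78 = 173.24 million.
Numerator = 9.78 + 3.25 + 3.48 = 16.51 million.
Denominator = 173.24 + 3.25 = 176.49 million.
Broad rate = 16.51 / 176.49 = 9.35%.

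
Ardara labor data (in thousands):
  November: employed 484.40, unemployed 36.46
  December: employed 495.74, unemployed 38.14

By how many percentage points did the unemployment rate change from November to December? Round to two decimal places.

The unemployment rate changed by +0.14 percentage points.

November: labor force = 484.40 + 36.46 = 520.86; u = 36.46/520.86 = 7.00%.
December: labor force = 495.74 + 38.14 = 533.88; u = 38.14/533.88 = 7.14%.
Change = 7.14% − 7.00% = +0.14 pp.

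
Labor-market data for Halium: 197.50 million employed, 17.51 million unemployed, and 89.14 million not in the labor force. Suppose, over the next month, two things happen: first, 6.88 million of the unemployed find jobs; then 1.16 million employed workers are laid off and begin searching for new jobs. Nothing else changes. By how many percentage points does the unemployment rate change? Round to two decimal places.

The unemployment rate changes by −2.66 percentage points.

Initially, labor force = 197.50 + 17.51 = 215.01 million, so u = 17.51/215.01 = 8.14%.
After the first change, unemployed falls and employed rises by 6.88; labor force unchanged → E = 204.38, U = 10.63, labor force = 215.01 million.
After the second change, employed falls and unemployed rises by 1.16; labor force unchanged → E = 203.22, U = 11.79, labor force = 215.01 million.
New unemployment rate = 11.79 / 215.01 = 5.48%.
Change = 5.48% − 8.14% = −2.66 percentage points.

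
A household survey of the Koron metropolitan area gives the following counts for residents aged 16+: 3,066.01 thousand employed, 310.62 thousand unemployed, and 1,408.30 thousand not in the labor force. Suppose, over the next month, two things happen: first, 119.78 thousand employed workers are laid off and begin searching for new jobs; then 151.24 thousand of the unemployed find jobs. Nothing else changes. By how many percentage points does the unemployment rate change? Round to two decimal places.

The unemployment rate changes by −0.93 percentage points.

Initially, labor force = 3,066.01 + 310.62 = 3,376.63 thousand, so u = 310.62/3,376.63 = 9.20%.
After the first change, employed falls and unemployed rises by 119.78; labor force unchanged → E = 2,946.23, U = 430.40, labor force = 3,376.63 thousand.
After the second change, unemployed falls and employed rises by 151.24; labor force unchanged → E = 3,097.47, U = 279.16, labor force = 3,376.63 thousand.
New unemployment rate = 279.16 / 3,376.63 = 8.27%.
Change = 8.27% − 9.20% = −0.93 percentage points.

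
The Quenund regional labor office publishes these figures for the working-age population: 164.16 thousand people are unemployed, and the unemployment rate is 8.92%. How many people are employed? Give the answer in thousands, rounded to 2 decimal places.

About 1,676.20 thousand are employed.

Labor force = U / u = 164.16 / 0.0892 ≈ 1,840.36 thousand.
Employed = labor force − unemployed = 1,840.36 − 164.16 = 1,676.20 thousand.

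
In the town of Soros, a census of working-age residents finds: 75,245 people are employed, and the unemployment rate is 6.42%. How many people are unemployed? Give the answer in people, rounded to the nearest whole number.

Let U be the number unemployed. The labor force is E + U, and U/(E+U) = 0.0642.
So U = 0.0642 × 75,245 / (1 − 0.0642) = 4830.73 / 0.9358 ≈ 5,162.

About 5,162 are unemployed.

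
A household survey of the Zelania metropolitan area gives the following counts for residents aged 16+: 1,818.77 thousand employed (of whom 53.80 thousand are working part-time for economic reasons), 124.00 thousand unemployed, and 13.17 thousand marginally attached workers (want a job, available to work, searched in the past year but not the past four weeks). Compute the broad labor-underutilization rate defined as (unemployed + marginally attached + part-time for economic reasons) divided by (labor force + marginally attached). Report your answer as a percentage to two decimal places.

Labor force = 1,818.77 + 124.00 = 1,942.77 thousand.
Numerator = 124.00 + 13.17 + 53.80 = 190.97 thousand.
Denominator = 1,942.77 + 13.17 = 1,955.94 thousand.
Broad rate = 190.97 / 1,955.94 = 9.76%.

Broad underutilization rate ≈ 9.76%.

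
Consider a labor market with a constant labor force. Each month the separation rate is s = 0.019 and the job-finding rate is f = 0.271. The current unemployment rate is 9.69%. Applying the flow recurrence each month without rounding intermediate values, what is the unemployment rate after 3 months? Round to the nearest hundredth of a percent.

With a fixed labor force, u_{t+1} = u_t + s·(1−u_t) − f·u_t = u_t·(1−s−f) + s.
Here 1−s−f = 0.710 and s = 0.019.
u_1 = 0.096900 × 0.710 + 0.019 = 0.087799.
u_2 = 0.087799 × 0.710 + 0.019 = 0.081337.
u_3 = 0.081337 × 0.710 + 0.019 = 0.076749.

Unemployment rate after three months ≈ 7.67%.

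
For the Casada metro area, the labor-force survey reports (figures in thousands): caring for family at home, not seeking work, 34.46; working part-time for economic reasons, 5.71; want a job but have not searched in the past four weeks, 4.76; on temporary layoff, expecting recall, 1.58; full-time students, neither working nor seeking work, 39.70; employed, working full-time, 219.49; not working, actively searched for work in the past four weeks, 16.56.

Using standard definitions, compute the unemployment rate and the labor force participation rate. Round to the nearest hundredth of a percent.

Unemployment rate ≈ 7.45%; labor force participation rate ≈ 75.51%.

Employed = 5.71 + 219.49 = 225.20 thousand (anyone who worked, including part-time for economic reasons, counts as employed).
Unemployed = 1.58 + 16.56 = 18.14 thousand (jobless and actively searching, or on temporary layoff).
Labor force = 225.20 + 18.14 = 243.34 thousand.
Not in labor force = 34.46 + 4.76 + 39.70 = 78.92 thousand (those not working and not actively searching are outside the labor force — including those who want a job but have given up searching).
Civilian working-age population = 243.34 + 78.92 = 322.26 thousand.
Unemployment rate = 18.14 / 243.34 = 7.45%.
Labor force participation rate = 243.34 / 322.26 = 75.51%.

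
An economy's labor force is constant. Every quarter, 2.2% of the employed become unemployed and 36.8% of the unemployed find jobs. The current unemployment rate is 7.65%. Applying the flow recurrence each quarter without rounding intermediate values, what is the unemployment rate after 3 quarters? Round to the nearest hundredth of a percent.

With a fixed labor force, u_{t+1} = u_t + s·(1−u_t) − f·u_t = u_t·(1−s−f) + s.
Here 1−s−f = 0.610 and s = 0.022.
u_1 = 0.076500 × 0.610 + 0.022 = 0.068665.
u_2 = 0.068665 × 0.610 + 0.022 = 0.063886.
u_3 = 0.063886 × 0.610 + 0.022 = 0.060970.

Unemployment rate after three quarters ≈ 6.10%.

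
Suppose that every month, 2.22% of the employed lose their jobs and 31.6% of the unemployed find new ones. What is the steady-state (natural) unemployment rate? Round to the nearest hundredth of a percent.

At steady state the flows balance: s·E = f·U, so U/(E+U) = s/(s+f).
u* = 2.22 / (2.22 + 31.6) = 2.22 / 33.82 = 6.56%.

Steady-state unemployment rate ≈ 6.56%.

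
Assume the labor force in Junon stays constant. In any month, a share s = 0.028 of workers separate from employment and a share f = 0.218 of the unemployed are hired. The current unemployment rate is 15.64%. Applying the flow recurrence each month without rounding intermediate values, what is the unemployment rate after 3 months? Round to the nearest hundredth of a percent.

With a fixed labor force, u_{t+1} = u_t + s·(1−u_t) − f·u_t = u_t·(1−s−f) + s.
Here 1−s−f = 0.754 and s = 0.028.
u_1 = 0.156400 × 0.754 + 0.028 = 0.145926.
u_2 = 0.145926 × 0.754 + 0.028 = 0.138028.
u_3 = 0.138028 × 0.754 + 0.028 = 0.132073.

Unemployment rate after three months ≈ 13.21%.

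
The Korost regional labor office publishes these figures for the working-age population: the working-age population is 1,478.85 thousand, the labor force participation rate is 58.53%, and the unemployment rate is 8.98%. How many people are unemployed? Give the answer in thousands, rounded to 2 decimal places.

Labor force = 0.5853 × 1,478.85 = 865.57 thousand.
Unemployed = 0.0898 × 865.57 ≈ 77.73 thousand.

About 77.73 thousand are unemployed.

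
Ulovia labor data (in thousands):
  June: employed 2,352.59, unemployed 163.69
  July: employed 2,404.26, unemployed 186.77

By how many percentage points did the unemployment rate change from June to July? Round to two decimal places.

The unemployment rate changed by +0.70 percentage points.

June: labor force = 2,352.59 + 163.69 = 2,516.28; u = 163.69/2,516.28 = 6.51%.
July: labor force = 2,404.26 + 186.77 = 2,591.03; u = 186.77/2,591.03 = 7.21%.
Change = 7.21% − 6.51% = +0.70 pp.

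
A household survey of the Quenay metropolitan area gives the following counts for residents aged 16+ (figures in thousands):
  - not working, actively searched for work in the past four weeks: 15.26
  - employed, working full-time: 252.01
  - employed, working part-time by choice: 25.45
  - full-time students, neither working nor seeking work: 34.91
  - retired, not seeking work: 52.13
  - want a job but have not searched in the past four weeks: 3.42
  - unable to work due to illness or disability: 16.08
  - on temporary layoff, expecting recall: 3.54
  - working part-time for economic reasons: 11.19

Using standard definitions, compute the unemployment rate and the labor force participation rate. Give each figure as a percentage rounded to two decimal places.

Employed = 252.01 + 25.45 + 11.19 = 288.65 thousand (anyone who worked, including part-time for economic reasons, counts as employed).
Unemployed = 15.26 + 3.54 = 18.80 thousand (jobless and actively searching, or on temporary layoff).
Labor force = 288.65 + 18.80 = 307.45 thousand.
Not in labor force = 34.91 + 52.13 + 3.42 + 16.08 = 106.54 thousand (those not working and not actively searching are outside the labor force — including those who want a job but have given up searching).
Civilian working-age population = 307.45 + 106.54 = 413.99 thousand.
Unemployment rate = 18.80 / 307.45 = 6.11%.
Labor force participation rate = 307.45 / 413.99 = 74.27%.

Unemployment rate ≈ 6.11%; labor force participation rate ≈ 74.27%.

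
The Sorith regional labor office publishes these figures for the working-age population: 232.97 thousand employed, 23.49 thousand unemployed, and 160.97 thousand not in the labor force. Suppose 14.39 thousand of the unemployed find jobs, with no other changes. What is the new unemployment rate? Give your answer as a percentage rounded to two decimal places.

Initially, labor force = 232.97 + 23.49 = 256.46 thousand, so u = 23.49/256.46 = 9.16%.
After the change, unemployed falls and employed rises by 14.39; labor force unchanged → E = 247.36, U = 9.10, labor force = 256.46 thousand.
New unemployment rate = 9.10 / 256.46 = 3.55%.

New unemployment rate ≈ 3.55%.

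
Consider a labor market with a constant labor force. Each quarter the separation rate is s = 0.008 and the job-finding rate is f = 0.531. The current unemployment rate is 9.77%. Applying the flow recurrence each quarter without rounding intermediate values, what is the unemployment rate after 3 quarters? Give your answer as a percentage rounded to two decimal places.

With a fixed labor force, u_{t+1} = u_t + s·(1−u_t) − f·u_t = u_t·(1−s−f) + s.
Here 1−s−f = 0.461 and s = 0.008.
u_1 = 0.097700 × 0.461 + 0.008 = 0.053040.
u_2 = 0.053040 × 0.461 + 0.008 = 0.032451.
u_3 = 0.032451 × 0.461 + 0.008 = 0.022960.

Unemployment rate after three quarters ≈ 2.30%.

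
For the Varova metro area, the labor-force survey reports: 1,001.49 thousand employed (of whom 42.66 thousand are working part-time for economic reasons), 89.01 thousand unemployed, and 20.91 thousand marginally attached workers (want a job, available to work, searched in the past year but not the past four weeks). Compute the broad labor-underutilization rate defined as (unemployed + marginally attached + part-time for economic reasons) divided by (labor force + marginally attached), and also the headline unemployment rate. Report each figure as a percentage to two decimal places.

Broad underutilization rate ≈ 13.73%; headline unemployment rate ≈ 8.16%.

Labor force = 1,001.49 + 89.01 = 1,090.50 thousand.
Numerator = 89.01 + 20.91 + 42.66 = 152.58 thousand.
Denominator = 1,090.50 + 20.91 = 1,111.41 thousand.
Broad rate = 152.58 / 1,111.41 = 13.73%.
Headline unemployment rate = 89.01 / 1,090.50 = 8.16%.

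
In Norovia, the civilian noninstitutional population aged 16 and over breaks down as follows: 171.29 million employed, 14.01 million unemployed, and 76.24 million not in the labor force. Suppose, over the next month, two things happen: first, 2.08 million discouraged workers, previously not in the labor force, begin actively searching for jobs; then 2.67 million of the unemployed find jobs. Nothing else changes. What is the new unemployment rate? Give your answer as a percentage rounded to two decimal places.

New unemployment rate ≈ 7.16%.

Initially, labor force = 171.29 + 14.01 = 185.30 million, so u = 14.01/185.30 = 7.56%.
After the first change, unemployed and labor force both rise by 2.08 → E = 171.29, U = 16.09, labor force = 187.38 million.
After the second change, unemployed falls and employed rises by 2.67; labor force unchanged → E = 173.96, U = 13.42, labor force = 187.38 million.
New unemployment rate = 13.42 / 187.38 = 7.16%.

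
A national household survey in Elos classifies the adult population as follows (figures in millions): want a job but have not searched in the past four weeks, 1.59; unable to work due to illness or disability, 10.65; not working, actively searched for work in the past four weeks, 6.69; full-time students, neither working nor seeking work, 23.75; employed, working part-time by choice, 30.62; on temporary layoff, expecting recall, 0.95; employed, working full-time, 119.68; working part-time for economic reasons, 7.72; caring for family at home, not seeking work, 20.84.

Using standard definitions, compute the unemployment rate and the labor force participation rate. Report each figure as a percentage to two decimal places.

Employed = 30.62 + 119.68 + 7.72 = 158.02 million (anyone who worked, including part-time for economic reasons, counts as employed).
Unemployed = 6.69 + 0.95 = 7.64 million (jobless and actively searching, or on temporary layoff).
Labor force = 158.02 + 7.64 = 165.66 million.
Not in labor force = 1.59 + 10.65 + 23.75 + 20.84 = 56.83 million (those not working and not actively searching are outside the labor force — including those who want a job but have given up searching).
Civilian working-age population = 165.66 + 56.83 = 222.49 million.
Unemployment rate = 7.64 / 165.66 = 4.61%.
Labor force participation rate = 165.66 / 222.49 = 74.46%.

Unemployment rate ≈ 4.61%; labor force participation rate ≈ 74.46%.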